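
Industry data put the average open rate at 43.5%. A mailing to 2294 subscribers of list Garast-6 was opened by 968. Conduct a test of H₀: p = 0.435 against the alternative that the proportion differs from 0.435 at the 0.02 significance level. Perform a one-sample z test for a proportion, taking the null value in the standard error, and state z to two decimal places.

p̂ = 968/2294 ≈ 0.42197.
Standard error under H₀: √(0.435×0.565/2294) = 0.01035.
z = (0.42197 − 0.435)/0.01035 = -0.01303/0.01035 = -1.26.
p-value = 2·P(Z > 1.259) ≈ 0.2081. With α = 0.02, fail to reject H₀.

z = -1.26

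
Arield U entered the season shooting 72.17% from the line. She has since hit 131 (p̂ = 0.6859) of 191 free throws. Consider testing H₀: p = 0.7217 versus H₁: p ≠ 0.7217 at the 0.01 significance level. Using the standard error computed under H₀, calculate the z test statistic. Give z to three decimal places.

z = -1.105

p̂ = 131/191 ≈ 0.68586.
Under H₀, SE = √(0.7217·0.2783/191) = √(0.00105157) = 0.03243.
z = (0.68586 − 0.7217)/0.03243 = -0.03584/0.03243 = -1.105.
p-value = 2·P(Z > 1.105) ≈ 0.2691, so at α = 0.01 we fail to reject H₀.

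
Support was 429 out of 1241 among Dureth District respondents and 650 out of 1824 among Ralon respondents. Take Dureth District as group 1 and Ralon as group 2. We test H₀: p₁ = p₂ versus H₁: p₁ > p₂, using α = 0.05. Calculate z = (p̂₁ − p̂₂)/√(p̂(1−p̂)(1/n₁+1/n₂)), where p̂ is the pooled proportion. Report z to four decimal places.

z = -0.6072

p̂₁ = 429/1241 = 0.345689, p̂₂ = 650/1824 = 0.356360.
Pooled p̂ = (429+650)/(1241+1824) = 1079/3065 = 0.352039.
SE = √(p̂(1−p̂)(1/n₁+1/n₂)) = √(0.352039·0.647961·0.00135405) = √(0.000308868) = 0.017575.
z = (0.345689 − 0.356360)/0.017575 = -0.010671/0.017575 = -0.6072.
p-value = P(Z > -0.607) ≈ 0.7281; since p > α = 0.05, fail to reject H₀.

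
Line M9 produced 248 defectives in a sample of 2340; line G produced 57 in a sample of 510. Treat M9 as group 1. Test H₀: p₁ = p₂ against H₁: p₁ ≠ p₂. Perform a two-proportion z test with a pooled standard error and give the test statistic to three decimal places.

p̂₁ = 248/2340 ≈ 0.10598, p̂₂ = 57/510 ≈ 0.11176.
Pooled p̂ = (248+57)/(2340+510) = 305/2850 = 0.10702.
SE = √(0.0955648 × 0.00238813) = 0.01511.
z = (0.10598 − 0.11176)/0.01511 = -0.00578/0.01511 = -0.383.

z = -0.383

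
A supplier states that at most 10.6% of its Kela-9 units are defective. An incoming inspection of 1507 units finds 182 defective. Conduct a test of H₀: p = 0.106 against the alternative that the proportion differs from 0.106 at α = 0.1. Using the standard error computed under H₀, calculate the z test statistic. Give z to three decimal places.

p̂ = 182/1507 ≈ 0.12077.
Standard error under H₀: √(0.106×0.894/1507) = 0.00793.
z = (0.12077 − 0.106)/0.00793 = 0.01477/0.00793 = 1.863.
Two-sided p-value ≈ 2·Φ(−1.863) = 0.0625, so at α = 0.1 we reject H₀.

z = 1.863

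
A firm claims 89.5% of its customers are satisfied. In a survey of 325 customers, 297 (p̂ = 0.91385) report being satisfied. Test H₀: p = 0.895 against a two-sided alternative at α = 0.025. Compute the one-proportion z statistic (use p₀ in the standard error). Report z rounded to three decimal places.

p̂ = 297/325 = 0.913846.
Under H₀, SE = √(0.895·0.105/325) = √(0.000289154) = 0.017005.
z = (0.913846 − 0.895)/0.017005 = 0.018846/0.017005 = 1.108.
p-value = 2·P(Z > 1.108) ≈ 0.2677, so at α = 0.025 we fail to reject H₀.

z = 1.108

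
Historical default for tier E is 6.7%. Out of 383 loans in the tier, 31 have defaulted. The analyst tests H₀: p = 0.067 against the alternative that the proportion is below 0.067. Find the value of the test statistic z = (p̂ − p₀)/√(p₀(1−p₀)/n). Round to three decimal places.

p̂ = 31/383 ≈ 0.08094.
SE = √(p₀(1−p₀)/n) = √(0.062511/383) = 0.01278.
z = (0.08094 − 0.067)/0.01278 = 0.01394/0.01278 = 1.091.

z = 1.091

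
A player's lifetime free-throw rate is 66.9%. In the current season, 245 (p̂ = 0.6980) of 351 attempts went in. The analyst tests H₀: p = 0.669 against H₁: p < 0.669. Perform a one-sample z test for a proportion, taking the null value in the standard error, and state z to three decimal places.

p̂ = 245/351 = 0.69801.
Standard error under H₀: √(0.669×0.331/351) = 0.02512.
z = (0.69801 − 0.669)/0.02512 = 0.02901/0.02512 = 1.155.

z = 1.155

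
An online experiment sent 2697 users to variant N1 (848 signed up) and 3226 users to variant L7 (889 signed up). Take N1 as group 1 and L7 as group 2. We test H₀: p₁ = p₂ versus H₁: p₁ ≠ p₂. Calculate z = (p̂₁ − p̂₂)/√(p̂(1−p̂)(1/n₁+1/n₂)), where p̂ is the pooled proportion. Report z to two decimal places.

z = 3.27

p̂₁ = 848/2697 = 0.31442, p̂₂ = 889/3226 = 0.27557.
Pooled p̂ = (848+889)/(2697+3226) = 1737/5923 = 0.29326.
SE = √(p̂(1−p̂)(1/n₁+1/n₂)) = √(0.29326·0.70674·0.000680764) = √(0.000141095) = 0.01188.
z = (0.31442 − 0.27557)/0.01188 = 0.03885/0.01188 = 3.27.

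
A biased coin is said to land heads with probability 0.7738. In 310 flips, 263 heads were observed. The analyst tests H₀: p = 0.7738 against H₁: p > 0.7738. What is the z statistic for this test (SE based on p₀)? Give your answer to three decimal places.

p̂ = 263/310 = 0.84839.
Standard error under H₀: √(0.7738×0.2262/310) = 0.02376.
z = (0.84839 − 0.7738)/0.02376 = 0.07459/0.02376 = 3.139.

z = 3.139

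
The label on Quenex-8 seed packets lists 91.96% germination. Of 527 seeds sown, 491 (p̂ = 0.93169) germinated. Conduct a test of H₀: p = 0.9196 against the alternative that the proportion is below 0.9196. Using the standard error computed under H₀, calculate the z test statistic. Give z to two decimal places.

p̂ = 491/527 ≈ 0.93169.
SE = √(p₀(1−p₀)/n) = √(0.073936/527) = 0.01184.
z = (0.93169 − 0.9196)/0.01184 = 0.01209/0.01184 = 1.02.

z = 1.02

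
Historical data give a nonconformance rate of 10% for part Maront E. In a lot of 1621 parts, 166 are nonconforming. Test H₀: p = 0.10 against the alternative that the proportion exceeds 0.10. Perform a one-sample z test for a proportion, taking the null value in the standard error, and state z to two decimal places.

z = 0.32

p̂ = 166/1621 = 0.1024.
Standard error under H₀: √(0.1×0.9/1621) = 0.0075.
z = (0.1024 − 0.1)/0.0075 = 0.0024/0.0075 = 0.32.
p-value = P(Z > 0.323) ≈ 0.3734.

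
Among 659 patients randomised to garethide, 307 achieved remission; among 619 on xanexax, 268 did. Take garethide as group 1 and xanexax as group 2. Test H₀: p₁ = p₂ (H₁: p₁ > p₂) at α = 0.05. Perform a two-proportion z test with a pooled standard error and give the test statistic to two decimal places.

p̂₁ = 307/659 = 0.4659, p̂₂ = 268/619 = 0.4330.
Pooled p̂ = (307+268)/(659+619) = 575/1278 = 0.4499.
SE = √(p̂(1−p̂)(1/n₁+1/n₂)) = √(0.4499·0.5501·0.00313296) = √(0.000775383) = 0.0278.
z = (0.4659 − 0.4330)/0.0278 = 0.0329/0.0278 = 1.18.
p-value = P(Z > 1.182) ≈ 0.1187, so at α = 0.05 we fail to reject H₀.

z = 1.18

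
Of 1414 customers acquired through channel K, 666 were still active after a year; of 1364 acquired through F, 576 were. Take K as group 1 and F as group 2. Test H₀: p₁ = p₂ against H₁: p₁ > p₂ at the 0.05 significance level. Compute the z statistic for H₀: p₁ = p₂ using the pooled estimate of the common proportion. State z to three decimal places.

z = 2.582

p̂₁ = 666/1414 ≈ 0.471004, p̂₂ = 576/1364 ≈ 0.422287.
Pooled p̂ = (666+576)/(1414+1364) = 1242/2778 = 0.447084.
SE = √(0.2472 × 0.00144035) = 0.018869.
z = (0.471004 − 0.422287)/0.018869 = 0.048717/0.018869 = 2.582.
p-value = P(Z > 2.582) ≈ 0.0049, so at α = 0.05 we reject H₀.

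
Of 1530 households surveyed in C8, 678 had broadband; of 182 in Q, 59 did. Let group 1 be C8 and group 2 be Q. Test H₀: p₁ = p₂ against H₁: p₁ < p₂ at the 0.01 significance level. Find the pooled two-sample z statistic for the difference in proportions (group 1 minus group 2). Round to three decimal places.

p̂₁ = 678/1530 = 0.44314, p̂₂ = 59/182 = 0.32418.
Pooled p̂ = (678+59)/(1530+182) = 737/1712 = 0.43049.
SE = √(0.245168 × 0.0061481) = 0.03882.
z = (0.44314 − 0.32418)/0.03882 = 0.11896/0.03882 = 3.064.
p-value = P(Z < 3.064) ≈ 0.9989. With α = 0.01, fail to reject H₀.

z = 3.064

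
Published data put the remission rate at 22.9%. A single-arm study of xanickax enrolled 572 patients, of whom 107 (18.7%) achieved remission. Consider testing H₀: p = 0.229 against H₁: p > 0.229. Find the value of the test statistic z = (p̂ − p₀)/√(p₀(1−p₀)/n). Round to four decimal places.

z = -2.3870

p̂ = 107/572 = 0.187063.
SE = √(p₀(1−p₀)/n) = √(0.17656/572) = 0.017569.
z = (0.187063 − 0.229)/0.017569 = -0.041937/0.017569 = -2.3870.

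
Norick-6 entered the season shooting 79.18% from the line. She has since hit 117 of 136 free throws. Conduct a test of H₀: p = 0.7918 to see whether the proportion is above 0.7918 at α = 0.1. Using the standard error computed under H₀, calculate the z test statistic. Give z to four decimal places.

z = 1.9673

p̂ = 117/136 ≈ 0.860294.
SE = √(p₀(1−p₀)/n) = √(0.16485/136) = 0.034816.
z = (0.860294 − 0.7918)/0.034816 = 0.068494/0.034816 = 1.9673.
p-value = P(Z > 1.967) ≈ 0.0246; since p < α = 0.1, reject H₀.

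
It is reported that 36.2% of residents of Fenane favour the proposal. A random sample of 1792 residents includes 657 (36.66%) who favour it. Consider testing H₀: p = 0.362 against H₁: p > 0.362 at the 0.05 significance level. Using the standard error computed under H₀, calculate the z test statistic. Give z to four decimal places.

z = 0.4078

p̂ = 657/1792 ≈ 0.3666295.
Under H₀, SE = √(0.362·0.638/1792) = √(0.000128882) = 0.0113526.
z = (0.3666295 − 0.362)/0.0113526 = 0.0046295/0.0113526 = 0.4078.
p-value = P(Z > 0.408) ≈ 0.3417, so at α = 0.05 we fail to reject H₀.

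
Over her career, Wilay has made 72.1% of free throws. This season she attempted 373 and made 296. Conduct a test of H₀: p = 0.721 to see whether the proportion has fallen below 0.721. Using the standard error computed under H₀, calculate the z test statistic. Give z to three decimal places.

z = 3.125

p̂ = 296/373 ≈ 0.79357.
Standard error under H₀: √(0.721×0.279/373) = 0.02322.
z = (0.79357 − 0.721)/0.02322 = 0.07257/0.02322 = 3.125.
p-value = P(Z < 3.125) ≈ 0.9991.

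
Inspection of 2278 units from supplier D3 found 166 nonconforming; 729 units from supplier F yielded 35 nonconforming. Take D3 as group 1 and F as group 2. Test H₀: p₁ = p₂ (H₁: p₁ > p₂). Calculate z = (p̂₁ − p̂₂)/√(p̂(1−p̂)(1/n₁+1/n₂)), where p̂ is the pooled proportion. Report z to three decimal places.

z = 2.339

p̂₁ = 166/2278 = 0.07287, p̂₂ = 35/729 = 0.04801.
Pooled p̂ = (166+35)/(2278+729) = 201/3007 = 0.06684.
SE = √(p̂(1−p̂)(1/n₁+1/n₂)) = √(0.06684·0.93316·0.00181072) = √(0.000112946) = 0.01063.
z = (0.07287 − 0.04801)/0.01063 = 0.02486/0.01063 = 2.339.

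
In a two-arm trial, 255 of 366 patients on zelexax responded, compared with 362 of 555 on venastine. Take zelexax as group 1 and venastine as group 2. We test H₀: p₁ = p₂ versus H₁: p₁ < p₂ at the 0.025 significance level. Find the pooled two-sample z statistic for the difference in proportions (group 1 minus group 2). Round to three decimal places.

z = 1.404

p̂₁ = 255/366 = 0.696721, p̂₂ = 362/555 = 0.652252.
Pooled p̂ = (255+362)/(366+555) = 617/921 = 0.669924.
SE = √(0.221126 × 0.00453404) = 0.031664.
z = (0.696721 − 0.652252)/0.031664 = 0.044469/0.031664 = 1.404.
p-value = P(Z < 1.404) ≈ 0.9199. With α = 0.025, fail to reject H₀.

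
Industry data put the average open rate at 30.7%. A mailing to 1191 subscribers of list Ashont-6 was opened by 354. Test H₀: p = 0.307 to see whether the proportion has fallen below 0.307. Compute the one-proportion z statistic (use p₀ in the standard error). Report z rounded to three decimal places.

z = -0.731

p̂ = 354/1191 ≈ 0.29723.
Under H₀, SE = √(0.307·0.693/1191) = √(0.000178632) = 0.01337.
z = (0.29723 − 0.307)/0.01337 = -0.00977/0.01337 = -0.731.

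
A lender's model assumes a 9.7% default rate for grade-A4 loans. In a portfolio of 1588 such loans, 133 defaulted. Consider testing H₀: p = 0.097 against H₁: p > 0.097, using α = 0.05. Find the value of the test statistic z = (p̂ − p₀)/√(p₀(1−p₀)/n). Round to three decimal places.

p̂ = 133/1588 = 0.083753.
SE = √(p₀(1−p₀)/n) = √(0.087591/1588) = 0.007427.
z = (0.083753 − 0.097)/0.007427 = -0.013247/0.007427 = -1.784.
p-value = P(Z > -1.784) ≈ 0.9628; since p > α = 0.05, fail to reject H₀.

z = -1.784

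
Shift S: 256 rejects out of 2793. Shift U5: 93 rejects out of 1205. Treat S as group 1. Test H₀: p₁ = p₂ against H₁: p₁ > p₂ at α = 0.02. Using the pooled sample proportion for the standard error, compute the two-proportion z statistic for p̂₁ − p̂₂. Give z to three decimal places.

p̂₁ = 256/2793 = 0.09166, p̂₂ = 93/1205 = 0.07718.
Pooled p̂ = (256+93)/(2793+1205) = 349/3998 = 0.08729.
SE = √(0.0796735 × 0.00118791) = 0.00973.
z = (0.09166 − 0.07718)/0.00973 = 0.01448/0.00973 = 1.488.
p-value = P(Z > 1.488) ≈ 0.0683. With α = 0.02, fail to reject H₀.

z = 1.488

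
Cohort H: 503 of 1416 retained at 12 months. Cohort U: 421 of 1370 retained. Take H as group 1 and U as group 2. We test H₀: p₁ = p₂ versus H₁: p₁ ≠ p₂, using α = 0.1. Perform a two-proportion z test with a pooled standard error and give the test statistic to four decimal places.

p̂₁ = 503/1416 ≈ 0.355226, p̂₂ = 421/1370 ≈ 0.307299.
Pooled p̂ = (503+421)/(1416+1370) = 924/2786 = 0.331658.
SE = √(p̂(1−p̂)(1/n₁+1/n₂)) = √(0.331658·0.668342·0.00143614) = √(0.000318337) = 0.017842.
z = (0.355226 − 0.307299)/0.017842 = 0.047927/0.017842 = 2.6862.
p-value = 2·P(Z > 2.686) ≈ 0.0072. With α = 0.1, reject H₀.

z = 2.6862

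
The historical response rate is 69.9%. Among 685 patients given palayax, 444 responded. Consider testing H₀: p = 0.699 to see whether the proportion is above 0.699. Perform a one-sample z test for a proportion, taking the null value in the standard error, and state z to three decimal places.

p̂ = 444/685 = 0.648175.
Under H₀, SE = √(0.699·0.301/685) = √(0.000307152) = 0.017526.
z = (0.648175 − 0.699)/0.017526 = -0.050825/0.017526 = -2.900.
p-value = P(Z > -2.900) ≈ 0.9981.

z = -2.900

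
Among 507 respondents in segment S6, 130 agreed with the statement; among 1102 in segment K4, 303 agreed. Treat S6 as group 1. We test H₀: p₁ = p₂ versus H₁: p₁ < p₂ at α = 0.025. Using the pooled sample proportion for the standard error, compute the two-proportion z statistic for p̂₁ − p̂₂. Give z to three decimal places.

p̂₁ = 130/507 ≈ 0.25641, p̂₂ = 303/1102 ≈ 0.27495.
Pooled p̂ = (130+303)/(507+1102) = 433/1609 = 0.26911.
SE = √(0.19669 × 0.00287983) = 0.02380.
z = (0.25641 − 0.27495)/0.02380 = -0.01854/0.02380 = -0.779.
p-value = P(Z < -0.779) ≈ 0.2179; since p > α = 0.025, fail to reject H₀.

z = -0.779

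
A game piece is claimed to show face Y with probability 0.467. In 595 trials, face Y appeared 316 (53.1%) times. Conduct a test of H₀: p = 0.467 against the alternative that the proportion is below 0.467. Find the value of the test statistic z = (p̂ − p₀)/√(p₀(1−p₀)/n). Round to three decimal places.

z = 3.134

p̂ = 316/595 = 0.53109.
Standard error under H₀: √(0.467×0.533/595) = 0.02045.
z = (0.53109 − 0.467)/0.02045 = 0.06409/0.02045 = 3.134.
p-value = P(Z < 3.134) ≈ 0.9991.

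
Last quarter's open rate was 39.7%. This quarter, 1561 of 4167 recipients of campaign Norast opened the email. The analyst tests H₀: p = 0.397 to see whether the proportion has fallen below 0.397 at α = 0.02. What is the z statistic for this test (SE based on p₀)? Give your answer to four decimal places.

z = -2.9540

p̂ = 1561/4167 ≈ 0.3746100.
Under H₀, SE = √(0.397·0.603/4167) = √(5.74492e-05) = 0.0075795.
z = (0.3746100 − 0.397)/0.0075795 = -0.0223900/0.0075795 = -2.9540.
p-value = P(Z < -2.954) ≈ 0.0016. With α = 0.02, reject H₀.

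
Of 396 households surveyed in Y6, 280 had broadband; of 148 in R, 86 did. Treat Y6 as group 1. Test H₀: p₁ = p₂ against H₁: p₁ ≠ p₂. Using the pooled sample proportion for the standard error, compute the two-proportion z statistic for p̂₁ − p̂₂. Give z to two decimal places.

p̂₁ = 280/396 = 0.7071, p̂₂ = 86/148 = 0.5811.
Pooled p̂ = (280+86)/(396+148) = 366/544 = 0.6728.
SE = √(p̂(1−p̂)(1/n₁+1/n₂)) = √(0.6728·0.3272·0.00928201) = √(0.00204336) = 0.0452.
z = (0.7071 − 0.5811)/0.0452 = 0.1260/0.0452 = 2.79.

z = 2.79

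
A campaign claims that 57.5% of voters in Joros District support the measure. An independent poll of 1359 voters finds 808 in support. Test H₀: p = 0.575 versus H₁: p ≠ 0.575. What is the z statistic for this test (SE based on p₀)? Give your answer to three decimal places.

z = 1.458

p̂ = 808/1359 = 0.59455.
Under H₀, SE = √(0.575·0.425/1359) = √(0.00017982) = 0.01341.
z = (0.59455 − 0.575)/0.01341 = 0.01955/0.01341 = 1.458.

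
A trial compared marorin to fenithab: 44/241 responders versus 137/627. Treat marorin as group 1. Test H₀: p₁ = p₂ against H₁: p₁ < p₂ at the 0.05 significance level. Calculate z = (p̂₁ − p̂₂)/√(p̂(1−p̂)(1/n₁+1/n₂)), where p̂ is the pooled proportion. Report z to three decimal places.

p̂₁ = 44/241 = 0.18257, p̂₂ = 137/627 = 0.21850.
Pooled p̂ = (44+137)/(241+627) = 181/868 = 0.20853.
SE = √(0.165043 × 0.00574427) = 0.03079.
z = (0.18257 − 0.21850)/0.03079 = -0.03593/0.03079 = -1.167.
p-value = P(Z < -1.167) ≈ 0.1216; since p > α = 0.05, fail to reject H₀.

z = -1.167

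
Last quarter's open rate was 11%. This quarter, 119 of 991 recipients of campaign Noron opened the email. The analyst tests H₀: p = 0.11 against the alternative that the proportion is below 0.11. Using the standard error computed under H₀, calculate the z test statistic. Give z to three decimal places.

p̂ = 119/991 ≈ 0.12008.
Standard error under H₀: √(0.11×0.89/991) = 0.00994.
z = (0.12008 − 0.11)/0.00994 = 0.01008/0.00994 = 1.014.
p-value = P(Z < 1.014) ≈ 0.8448.

z = 1.014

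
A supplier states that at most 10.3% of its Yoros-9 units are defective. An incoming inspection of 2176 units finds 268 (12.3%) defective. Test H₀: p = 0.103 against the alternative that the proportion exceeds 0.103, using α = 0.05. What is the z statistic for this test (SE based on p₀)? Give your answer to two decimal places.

z = 3.09

p̂ = 268/2176 ≈ 0.12316.
Standard error under H₀: √(0.103×0.897/2176) = 0.00652.
z = (0.12316 − 0.103)/0.00652 = 0.02016/0.00652 = 3.09.
p-value = P(Z > 3.094) ≈ 0.0010. With α = 0.05, reject H₀.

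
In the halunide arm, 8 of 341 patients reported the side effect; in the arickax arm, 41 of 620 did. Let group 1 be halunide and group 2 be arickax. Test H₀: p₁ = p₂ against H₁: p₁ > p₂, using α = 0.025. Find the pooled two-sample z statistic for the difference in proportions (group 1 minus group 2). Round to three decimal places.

z = -2.877

p̂₁ = 8/341 = 0.02346, p̂₂ = 41/620 = 0.06613.
Pooled p̂ = (8+41)/(341+620) = 49/961 = 0.05099.
SE = √(0.0483887 × 0.00454545) = 0.01483.
z = (0.02346 − 0.06613)/0.01483 = -0.04267/0.01483 = -2.877.
p-value = P(Z > -2.877) ≈ 0.9980. With α = 0.025, fail to reject H₀.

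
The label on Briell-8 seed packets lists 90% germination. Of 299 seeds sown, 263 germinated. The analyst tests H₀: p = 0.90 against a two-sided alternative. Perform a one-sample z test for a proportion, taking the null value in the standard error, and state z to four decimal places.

z = -1.1759

p̂ = 263/299 ≈ 0.879599.
SE = √(p₀(1−p₀)/n) = √(0.09/299) = 0.017349.
z = (0.879599 − 0.9)/0.017349 = -0.020401/0.017349 = -1.1759.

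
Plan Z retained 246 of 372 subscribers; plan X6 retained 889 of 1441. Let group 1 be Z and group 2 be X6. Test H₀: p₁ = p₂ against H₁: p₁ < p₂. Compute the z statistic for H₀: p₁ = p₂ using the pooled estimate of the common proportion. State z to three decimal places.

z = 1.576

p̂₁ = 246/372 ≈ 0.66129, p̂₂ = 889/1441 ≈ 0.61693.
Pooled p̂ = (246+889)/(372+1441) = 1135/1813 = 0.62603.
SE = √(0.234115 × 0.00338213) = 0.02814.
z = (0.66129 − 0.61693)/0.02814 = 0.04436/0.02814 = 1.576.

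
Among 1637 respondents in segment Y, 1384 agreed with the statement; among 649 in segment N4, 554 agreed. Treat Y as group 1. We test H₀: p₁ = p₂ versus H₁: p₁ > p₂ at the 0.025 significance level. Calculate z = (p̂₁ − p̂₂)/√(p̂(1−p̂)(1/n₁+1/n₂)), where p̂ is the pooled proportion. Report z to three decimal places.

p̂₁ = 1384/1637 ≈ 0.84545, p̂₂ = 554/649 ≈ 0.85362.
Pooled p̂ = (1384+554)/(1637+649) = 1938/2286 = 0.84777.
SE = √(p̂(1−p̂)(1/n₁+1/n₂)) = √(0.84777·0.15223·0.00215171) = √(0.000277692) = 0.01666.
z = (0.84545 − 0.85362)/0.01666 = -0.00817/0.01666 = -0.490.
p-value = P(Z > -0.490) ≈ 0.6881, so at α = 0.025 we fail to reject H₀.

z = -0.490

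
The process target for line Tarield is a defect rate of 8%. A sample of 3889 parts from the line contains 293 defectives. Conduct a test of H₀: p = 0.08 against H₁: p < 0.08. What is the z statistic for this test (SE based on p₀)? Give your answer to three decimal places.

z = -1.071

p̂ = 293/3889 = 0.07534.
Under H₀, SE = √(0.08·0.92/3889) = √(1.89252e-05) = 0.00435.
z = (0.07534 − 0.08)/0.00435 = -0.00466/0.00435 = -1.071.
p-value = P(Z < -1.071) ≈ 0.1421.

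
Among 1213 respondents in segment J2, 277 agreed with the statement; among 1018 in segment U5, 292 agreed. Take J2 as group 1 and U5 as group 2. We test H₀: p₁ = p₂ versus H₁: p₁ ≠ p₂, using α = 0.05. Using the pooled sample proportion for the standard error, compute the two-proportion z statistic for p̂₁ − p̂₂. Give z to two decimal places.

z = -3.16

p̂₁ = 277/1213 = 0.2284, p̂₂ = 292/1018 = 0.2868.
Pooled p̂ = (277+292)/(1213+1018) = 569/2231 = 0.2550.
SE = √(0.189996 × 0.00180672) = 0.0185.
z = (0.2284 − 0.2868)/0.0185 = -0.0584/0.0185 = -3.16.
p-value = 2·P(Z > 3.156) ≈ 0.0016, so at α = 0.05 we reject H₀.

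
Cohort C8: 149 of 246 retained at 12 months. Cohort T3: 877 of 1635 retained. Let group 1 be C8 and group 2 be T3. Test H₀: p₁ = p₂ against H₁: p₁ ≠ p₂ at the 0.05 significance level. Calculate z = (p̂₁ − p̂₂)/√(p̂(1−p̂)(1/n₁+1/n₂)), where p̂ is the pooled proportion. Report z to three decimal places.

p̂₁ = 149/246 = 0.60569, p̂₂ = 877/1635 = 0.53639.
Pooled p̂ = (149+877)/(246+1635) = 1026/1881 = 0.54545.
SE = √(0.247934 × 0.00467666) = 0.03405.
z = (0.60569 − 0.53639)/0.03405 = 0.06930/0.03405 = 2.035.
p-value = 2·P(Z > 2.035) ≈ 0.0418, so at α = 0.05 we reject H₀.

z = 2.035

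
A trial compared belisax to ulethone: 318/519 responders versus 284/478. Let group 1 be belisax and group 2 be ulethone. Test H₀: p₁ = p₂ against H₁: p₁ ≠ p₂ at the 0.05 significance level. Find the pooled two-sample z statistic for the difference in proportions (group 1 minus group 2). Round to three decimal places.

p̂₁ = 318/519 ≈ 0.61272, p̂₂ = 284/478 ≈ 0.59414.
Pooled p̂ = (318+284)/(519+478) = 602/997 = 0.60381.
SE = √(p̂(1−p̂)(1/n₁+1/n₂)) = √(0.60381·0.39619·0.00401883) = √(0.000961398) = 0.03101.
z = (0.61272 − 0.59414)/0.03101 = 0.01858/0.03101 = 0.599.
p-value = 2·P(Z > 0.599) ≈ 0.5491, so at α = 0.05 we fail to reject H₀.

z = 0.599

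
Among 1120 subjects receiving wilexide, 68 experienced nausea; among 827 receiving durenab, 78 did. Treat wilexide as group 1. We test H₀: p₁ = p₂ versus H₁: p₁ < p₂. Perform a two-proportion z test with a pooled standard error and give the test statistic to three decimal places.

p̂₁ = 68/1120 = 0.060714, p̂₂ = 78/827 = 0.094317.
Pooled p̂ = (68+78)/(1120+827) = 146/1947 = 0.074987.
SE = √(0.0693641 × 0.00210205) = 0.012075.
z = (0.060714 − 0.094317)/0.012075 = -0.033603/0.012075 = -2.783.
p-value = P(Z < -2.783) ≈ 0.0027.

z = -2.783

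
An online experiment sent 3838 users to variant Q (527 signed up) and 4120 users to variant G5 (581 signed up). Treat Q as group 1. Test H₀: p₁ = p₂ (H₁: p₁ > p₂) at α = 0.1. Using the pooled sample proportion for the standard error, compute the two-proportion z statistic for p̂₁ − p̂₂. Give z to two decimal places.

p̂₁ = 527/3838 ≈ 0.13731, p̂₂ = 581/4120 ≈ 0.14102.
Pooled p̂ = (527+581)/(3838+4120) = 1108/7958 = 0.13923.
SE = √(0.119846 × 0.000503271) = 0.00777.
z = (0.13731 − 0.14102)/0.00777 = -0.00371/0.00777 = -0.48.
p-value = P(Z > -0.477) ≈ 0.6835, so at α = 0.1 we fail to reject H₀.

z = -0.48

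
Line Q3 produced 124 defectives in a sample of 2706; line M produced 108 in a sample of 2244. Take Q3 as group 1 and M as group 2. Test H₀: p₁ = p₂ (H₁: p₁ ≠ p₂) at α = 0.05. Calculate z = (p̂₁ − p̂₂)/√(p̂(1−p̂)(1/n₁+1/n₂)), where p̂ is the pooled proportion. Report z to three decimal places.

p̂₁ = 124/2706 ≈ 0.045824, p̂₂ = 108/2244 ≈ 0.048128.
Pooled p̂ = (124+108)/(2706+2244) = 232/4950 = 0.046869.
SE = √(0.044672 × 0.000815182) = 0.006035.
z = (0.045824 − 0.048128)/0.006035 = -0.002304/0.006035 = -0.382.
Two-sided p-value ≈ 2·Φ(−0.382) = 0.7026; since p > α = 0.05, fail to reject H₀.

z = -0.382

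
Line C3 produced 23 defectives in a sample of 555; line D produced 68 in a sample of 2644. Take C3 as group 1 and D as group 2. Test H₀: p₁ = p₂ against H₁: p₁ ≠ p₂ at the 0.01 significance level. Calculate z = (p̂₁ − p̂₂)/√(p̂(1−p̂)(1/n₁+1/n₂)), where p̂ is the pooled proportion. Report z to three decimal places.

p̂₁ = 23/555 ≈ 0.04144, p̂₂ = 68/2644 ≈ 0.02572.
Pooled p̂ = (23+68)/(555+2644) = 91/3199 = 0.02845.
SE = √(p̂(1−p̂)(1/n₁+1/n₂)) = √(0.02845·0.97155·0.00218002) = √(6.02495e-05) = 0.00776.
z = (0.04144 − 0.02572)/0.00776 = 0.01572/0.00776 = 2.026.
p-value = 2·P(Z > 2.026) ≈ 0.0428, so at α = 0.01 we fail to reject H₀.

z = 2.026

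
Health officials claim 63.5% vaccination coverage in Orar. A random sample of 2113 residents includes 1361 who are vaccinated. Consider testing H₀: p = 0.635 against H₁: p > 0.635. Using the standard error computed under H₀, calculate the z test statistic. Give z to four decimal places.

p̂ = 1361/2113 ≈ 0.6441079.
SE = √(p₀(1−p₀)/n) = √(0.23178/2113) = 0.0104733.
z = (0.6441079 − 0.635)/0.0104733 = 0.0091079/0.0104733 = 0.8696.
p-value = P(Z > 0.870) ≈ 0.1923.

z = 0.8696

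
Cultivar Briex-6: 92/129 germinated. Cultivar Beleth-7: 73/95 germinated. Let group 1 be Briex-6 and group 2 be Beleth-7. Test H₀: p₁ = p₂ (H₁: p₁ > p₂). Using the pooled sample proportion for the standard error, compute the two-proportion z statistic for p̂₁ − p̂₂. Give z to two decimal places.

p̂₁ = 92/129 ≈ 0.7132, p̂₂ = 73/95 ≈ 0.7684.
Pooled p̂ = (92+73)/(129+95) = 165/224 = 0.7366.
SE = √(p̂(1−p̂)(1/n₁+1/n₂)) = √(0.7366·0.2634·0.0182783) = √(0.00354629) = 0.0596.
z = (0.7132 − 0.7684)/0.0596 = -0.0552/0.0596 = -0.93.

z = -0.93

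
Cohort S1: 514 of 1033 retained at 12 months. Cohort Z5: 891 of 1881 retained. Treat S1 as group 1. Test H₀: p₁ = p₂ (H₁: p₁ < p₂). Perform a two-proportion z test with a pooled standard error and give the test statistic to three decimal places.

p̂₁ = 514/1033 ≈ 0.49758, p̂₂ = 891/1881 ≈ 0.47368.
Pooled p̂ = (514+891)/(1033+1881) = 1405/2914 = 0.48216.
SE = √(0.249682 × 0.00149969) = 0.01935.
z = (0.49758 − 0.47368)/0.01935 = 0.02390/0.01935 = 1.235.
p-value = P(Z < 1.235) ≈ 0.8916.

z = 1.235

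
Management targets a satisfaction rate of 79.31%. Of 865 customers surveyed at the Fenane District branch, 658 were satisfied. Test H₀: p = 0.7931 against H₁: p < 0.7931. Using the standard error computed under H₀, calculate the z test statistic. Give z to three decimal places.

p̂ = 658/865 ≈ 0.760694.
Under H₀, SE = √(0.7931·0.2069/865) = √(0.000189702) = 0.013773.
z = (0.760694 − 0.7931)/0.013773 = -0.032406/0.013773 = -2.353.
p-value = P(Z < -2.353) ≈ 0.0093.

z = -2.353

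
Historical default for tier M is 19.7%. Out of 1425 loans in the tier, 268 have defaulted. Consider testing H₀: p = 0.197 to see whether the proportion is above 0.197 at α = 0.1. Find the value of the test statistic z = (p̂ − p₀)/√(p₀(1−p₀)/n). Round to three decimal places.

p̂ = 268/1425 = 0.188070.
Standard error under H₀: √(0.197×0.803/1425) = 0.010536.
z = (0.188070 − 0.197)/0.010536 = -0.008930/0.010536 = -0.848.
p-value = P(Z > -0.848) ≈ 0.8017, so at α = 0.1 we fail to reject H₀.

z = -0.848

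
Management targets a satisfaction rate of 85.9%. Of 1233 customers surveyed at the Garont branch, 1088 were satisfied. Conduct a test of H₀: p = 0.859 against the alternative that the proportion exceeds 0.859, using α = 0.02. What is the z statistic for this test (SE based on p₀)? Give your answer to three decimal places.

z = 2.361

p̂ = 1088/1233 ≈ 0.88240.
SE = √(p₀(1−p₀)/n) = √(0.12112/1233) = 0.00991.
z = (0.88240 − 0.859)/0.00991 = 0.02340/0.00991 = 2.361.
p-value = P(Z > 2.361) ≈ 0.0091; since p < α = 0.02, reject H₀.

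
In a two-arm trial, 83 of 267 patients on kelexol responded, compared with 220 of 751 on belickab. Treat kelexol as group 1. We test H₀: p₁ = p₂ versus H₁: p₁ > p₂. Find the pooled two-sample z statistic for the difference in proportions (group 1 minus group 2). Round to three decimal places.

z = 0.550

p̂₁ = 83/267 = 0.31086, p̂₂ = 220/751 = 0.29294.
Pooled p̂ = (83+220)/(267+751) = 303/1018 = 0.29764.
SE = √(0.209051 × 0.00507688) = 0.03258.
z = (0.31086 − 0.29294)/0.03258 = 0.01792/0.03258 = 0.550.
p-value = P(Z > 0.550) ≈ 0.2912.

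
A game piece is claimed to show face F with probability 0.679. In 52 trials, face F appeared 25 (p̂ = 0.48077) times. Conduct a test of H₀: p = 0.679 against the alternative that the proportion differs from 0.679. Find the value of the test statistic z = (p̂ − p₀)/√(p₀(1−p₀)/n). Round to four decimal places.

z = -3.0619

p̂ = 25/52 = 0.480769.
Under H₀, SE = √(0.679·0.321/52) = √(0.00419152) = 0.064742.
z = (0.480769 − 0.679)/0.064742 = -0.198231/0.064742 = -3.0619.
p-value = 2·P(Z > 3.062) ≈ 0.0022.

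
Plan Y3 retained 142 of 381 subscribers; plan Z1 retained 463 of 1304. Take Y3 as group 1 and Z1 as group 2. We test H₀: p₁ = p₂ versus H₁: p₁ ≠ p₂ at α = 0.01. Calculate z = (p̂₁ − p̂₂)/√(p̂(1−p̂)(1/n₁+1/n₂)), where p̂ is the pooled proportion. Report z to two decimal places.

p̂₁ = 142/381 = 0.3727, p̂₂ = 463/1304 = 0.3551.
Pooled p̂ = (142+463)/(381+1304) = 605/1685 = 0.3591.
SE = √(p̂(1−p̂)(1/n₁+1/n₂)) = √(0.3591·0.6409·0.00339154) = √(0.000780507) = 0.0279.
z = (0.3727 − 0.3551)/0.0279 = 0.0176/0.0279 = 0.63.
Two-sided p-value ≈ 2·Φ(−0.631) = 0.5277, so at α = 0.01 we fail to reject H₀.

z = 0.63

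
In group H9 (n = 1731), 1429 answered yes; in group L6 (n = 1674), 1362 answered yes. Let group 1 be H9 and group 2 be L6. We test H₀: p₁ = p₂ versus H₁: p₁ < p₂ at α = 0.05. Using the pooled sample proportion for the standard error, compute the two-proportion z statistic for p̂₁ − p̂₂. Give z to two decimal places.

p̂₁ = 1429/1731 ≈ 0.8255, p̂₂ = 1362/1674 ≈ 0.8136.
Pooled p̂ = (1429+1362)/(1731+1674) = 2791/3405 = 0.8197.
SE = √(0.147807 × 0.00117507) = 0.0132.
z = (0.8255 − 0.8136)/0.0132 = 0.0119/0.0132 = 0.90.
p-value = P(Z < 0.904) ≈ 0.8170. With α = 0.05, fail to reject H₀.

z = 0.90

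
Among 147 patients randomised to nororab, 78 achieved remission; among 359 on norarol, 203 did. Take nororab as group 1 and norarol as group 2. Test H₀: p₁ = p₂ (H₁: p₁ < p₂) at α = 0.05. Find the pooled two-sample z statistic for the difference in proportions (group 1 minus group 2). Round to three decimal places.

z = -0.716

p̂₁ = 78/147 = 0.53061, p̂₂ = 203/359 = 0.56546.
Pooled p̂ = (78+203)/(147+359) = 281/506 = 0.55534.
SE = √(p̂(1−p̂)(1/n₁+1/n₂)) = √(0.55534·0.44466·0.00958824) = √(0.0023677) = 0.04866.
z = (0.53061 − 0.56546)/0.04866 = -0.03485/0.04866 = -0.716.
p-value = P(Z < -0.716) ≈ 0.2369. With α = 0.05, fail to reject H₀.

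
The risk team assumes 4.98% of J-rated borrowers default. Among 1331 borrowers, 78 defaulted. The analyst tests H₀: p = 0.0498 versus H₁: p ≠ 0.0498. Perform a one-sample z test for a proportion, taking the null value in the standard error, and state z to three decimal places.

p̂ = 78/1331 = 0.058603.
SE = √(p₀(1−p₀)/n) = √(0.04732/1331) = 0.005963.
z = (0.058603 − 0.0498)/0.005963 = 0.008803/0.005963 = 1.476.

z = 1.476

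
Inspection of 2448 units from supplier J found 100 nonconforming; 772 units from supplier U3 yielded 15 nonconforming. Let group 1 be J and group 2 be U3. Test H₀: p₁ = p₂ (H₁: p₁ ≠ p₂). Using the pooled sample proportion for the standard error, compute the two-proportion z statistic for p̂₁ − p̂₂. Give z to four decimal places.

p̂₁ = 100/2448 ≈ 0.0408497, p̂₂ = 15/772 ≈ 0.0194301.
Pooled p̂ = (100+15)/(2448+772) = 115/3220 = 0.0357143.
SE = √(p̂(1−p̂)(1/n₁+1/n₂)) = √(0.0357143·0.9642857·0.00170383) = √(5.86779e-05) = 0.0076602.
z = (0.0408497 − 0.0194301)/0.0076602 = 0.0214196/0.0076602 = 2.7962.

z = 2.7962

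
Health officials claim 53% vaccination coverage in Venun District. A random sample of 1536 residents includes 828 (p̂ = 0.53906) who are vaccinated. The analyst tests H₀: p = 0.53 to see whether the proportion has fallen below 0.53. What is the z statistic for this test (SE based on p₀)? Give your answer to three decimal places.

z = 0.712

p̂ = 828/1536 = 0.53906.
Standard error under H₀: √(0.53×0.47/1536) = 0.01273.
z = (0.53906 − 0.53)/0.01273 = 0.00906/0.01273 = 0.712.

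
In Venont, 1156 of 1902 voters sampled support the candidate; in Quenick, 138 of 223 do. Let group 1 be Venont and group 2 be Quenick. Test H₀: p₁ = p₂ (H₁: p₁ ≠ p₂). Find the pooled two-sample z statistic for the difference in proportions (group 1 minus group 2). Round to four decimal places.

p̂₁ = 1156/1902 ≈ 0.607781, p̂₂ = 138/223 ≈ 0.618834.
Pooled p̂ = (1156+138)/(1902+223) = 1294/2125 = 0.608941.
SE = √(p̂(1−p̂)(1/n₁+1/n₂)) = √(0.608941·0.391059·0.00501007) = √(0.00119306) = 0.034541.
z = (0.607781 − 0.618834)/0.034541 = -0.011053/0.034541 = -0.3200.
Two-sided p-value ≈ 2·Φ(−0.320) = 0.7490.

z = -0.3200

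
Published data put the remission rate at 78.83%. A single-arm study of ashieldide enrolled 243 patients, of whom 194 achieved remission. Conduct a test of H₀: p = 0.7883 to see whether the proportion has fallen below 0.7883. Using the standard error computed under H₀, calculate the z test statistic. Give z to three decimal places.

z = 0.384

p̂ = 194/243 = 0.798354.
SE = √(p₀(1−p₀)/n) = √(0.16688/243) = 0.026206.
z = (0.798354 − 0.7883)/0.026206 = 0.010054/0.026206 = 0.384.
p-value = P(Z < 0.384) ≈ 0.6494.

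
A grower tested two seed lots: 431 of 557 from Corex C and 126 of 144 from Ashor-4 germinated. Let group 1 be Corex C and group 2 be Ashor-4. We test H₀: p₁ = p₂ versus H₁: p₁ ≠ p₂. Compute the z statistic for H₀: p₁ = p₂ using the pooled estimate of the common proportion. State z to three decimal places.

z = -2.680

p̂₁ = 431/557 = 0.77379, p̂₂ = 126/144 = 0.87500.
Pooled p̂ = (431+126)/(557+144) = 557/701 = 0.79458.
SE = √(0.163223 × 0.00873978) = 0.03777.
z = (0.77379 − 0.87500)/0.03777 = -0.10121/0.03777 = -2.680.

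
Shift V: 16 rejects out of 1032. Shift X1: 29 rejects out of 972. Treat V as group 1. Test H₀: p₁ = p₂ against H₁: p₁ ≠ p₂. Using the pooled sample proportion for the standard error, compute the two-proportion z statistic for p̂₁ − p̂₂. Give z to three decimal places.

p̂₁ = 16/1032 ≈ 0.015504, p̂₂ = 29/972 ≈ 0.029835.
Pooled p̂ = (16+29)/(1032+972) = 45/2004 = 0.022455.
SE = √(0.0219509 × 0.0019978) = 0.006622.
z = (0.015504 − 0.029835)/0.006622 = -0.014331/0.006622 = -2.164.

z = -2.164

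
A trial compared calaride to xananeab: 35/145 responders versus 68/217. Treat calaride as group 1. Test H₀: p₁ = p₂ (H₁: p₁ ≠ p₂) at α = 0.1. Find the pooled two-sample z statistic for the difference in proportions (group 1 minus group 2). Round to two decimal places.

p̂₁ = 35/145 ≈ 0.2414, p̂₂ = 68/217 ≈ 0.3134.
Pooled p̂ = (35+68)/(145+217) = 103/362 = 0.2845.
SE = √(0.203573 × 0.0115048) = 0.0484.
z = (0.2414 − 0.3134)/0.0484 = -0.0720/0.0484 = -1.49.
Two-sided p-value ≈ 2·Φ(−1.487) = 0.1369; since p > α = 0.1, fail to reject H₀.

z = -1.49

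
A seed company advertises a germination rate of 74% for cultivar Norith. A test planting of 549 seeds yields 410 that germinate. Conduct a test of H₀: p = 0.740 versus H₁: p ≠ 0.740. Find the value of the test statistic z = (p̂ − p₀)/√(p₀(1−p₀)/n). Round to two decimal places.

z = 0.36

p̂ = 410/549 ≈ 0.7468.
SE = √(p₀(1−p₀)/n) = √(0.1924/549) = 0.0187.
z = (0.7468 − 0.74)/0.0187 = 0.0068/0.0187 = 0.36.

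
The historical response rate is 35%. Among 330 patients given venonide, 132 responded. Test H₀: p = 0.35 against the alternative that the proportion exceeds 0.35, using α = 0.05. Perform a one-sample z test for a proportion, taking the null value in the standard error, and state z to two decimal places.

p̂ = 132/330 = 0.4000.
Standard error under H₀: √(0.35×0.65/330) = 0.0263.
z = (0.4000 − 0.35)/0.0263 = 0.0500/0.0263 = 1.90.
p-value = P(Z > 1.904) ≈ 0.0284, so at α = 0.05 we reject H₀.

z = 1.90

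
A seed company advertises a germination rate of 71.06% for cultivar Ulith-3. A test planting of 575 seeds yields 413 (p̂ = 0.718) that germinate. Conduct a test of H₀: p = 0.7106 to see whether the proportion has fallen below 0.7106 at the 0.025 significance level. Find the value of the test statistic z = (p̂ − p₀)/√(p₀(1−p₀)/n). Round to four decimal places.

z = 0.4051

p̂ = 413/575 = 0.718261.
SE = √(p₀(1−p₀)/n) = √(0.20565/575) = 0.018912.
z = (0.718261 − 0.7106)/0.018912 = 0.007661/0.018912 = 0.4051.
p-value = P(Z < 0.405) ≈ 0.6573, so at α = 0.025 we fail to reject H₀.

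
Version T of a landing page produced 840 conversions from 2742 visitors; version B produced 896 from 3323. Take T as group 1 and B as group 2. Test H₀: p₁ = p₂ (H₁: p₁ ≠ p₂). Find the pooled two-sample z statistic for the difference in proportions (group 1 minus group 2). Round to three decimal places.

p̂₁ = 840/2742 ≈ 0.30635, p̂₂ = 896/3323 ≈ 0.26964.
Pooled p̂ = (840+896)/(2742+3323) = 1736/6065 = 0.28623.
SE = √(p̂(1−p̂)(1/n₁+1/n₂)) = √(0.28623·0.71377·0.00066563) = √(0.000135991) = 0.01166.
z = (0.30635 − 0.26964)/0.01166 = 0.03671/0.01166 = 3.148.
Two-sided p-value ≈ 2·Φ(−3.148) = 0.0016.

z = 3.148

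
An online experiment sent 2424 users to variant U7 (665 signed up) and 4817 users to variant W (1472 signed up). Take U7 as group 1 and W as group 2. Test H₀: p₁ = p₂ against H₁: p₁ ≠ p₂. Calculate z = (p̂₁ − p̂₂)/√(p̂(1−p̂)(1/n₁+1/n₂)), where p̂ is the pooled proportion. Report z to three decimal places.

p̂₁ = 665/2424 = 0.274340, p̂₂ = 1472/4817 = 0.305584.
Pooled p̂ = (665+1472)/(2424+4817) = 2137/7241 = 0.295125.
SE = √(0.208026 × 0.000620139) = 0.011358.
z = (0.274340 − 0.305584)/0.011358 = -0.031244/0.011358 = -2.751.

z = -2.751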